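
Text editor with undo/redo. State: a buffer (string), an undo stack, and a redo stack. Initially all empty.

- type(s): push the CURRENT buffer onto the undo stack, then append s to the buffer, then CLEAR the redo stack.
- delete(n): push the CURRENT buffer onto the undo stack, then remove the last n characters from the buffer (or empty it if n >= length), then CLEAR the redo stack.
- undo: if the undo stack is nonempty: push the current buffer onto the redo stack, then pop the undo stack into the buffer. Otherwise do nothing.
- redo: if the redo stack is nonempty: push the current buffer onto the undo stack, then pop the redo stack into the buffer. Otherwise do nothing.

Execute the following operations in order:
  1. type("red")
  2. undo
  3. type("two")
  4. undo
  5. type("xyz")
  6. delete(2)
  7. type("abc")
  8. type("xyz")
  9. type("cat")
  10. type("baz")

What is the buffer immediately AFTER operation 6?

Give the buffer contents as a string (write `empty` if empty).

After op 1 (type): buf='red' undo_depth=1 redo_depth=0
After op 2 (undo): buf='(empty)' undo_depth=0 redo_depth=1
After op 3 (type): buf='two' undo_depth=1 redo_depth=0
After op 4 (undo): buf='(empty)' undo_depth=0 redo_depth=1
After op 5 (type): buf='xyz' undo_depth=1 redo_depth=0
After op 6 (delete): buf='x' undo_depth=2 redo_depth=0

Answer: x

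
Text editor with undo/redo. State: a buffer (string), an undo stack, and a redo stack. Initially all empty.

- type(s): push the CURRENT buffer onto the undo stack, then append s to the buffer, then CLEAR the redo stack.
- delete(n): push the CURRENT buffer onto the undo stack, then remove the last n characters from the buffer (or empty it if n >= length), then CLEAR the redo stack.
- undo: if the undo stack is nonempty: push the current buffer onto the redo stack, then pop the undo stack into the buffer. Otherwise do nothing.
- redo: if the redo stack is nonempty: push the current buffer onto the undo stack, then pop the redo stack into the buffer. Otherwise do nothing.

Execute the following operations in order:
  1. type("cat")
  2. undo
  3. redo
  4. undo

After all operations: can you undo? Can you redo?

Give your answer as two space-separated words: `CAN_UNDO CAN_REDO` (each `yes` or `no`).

Answer: no yes

Derivation:
After op 1 (type): buf='cat' undo_depth=1 redo_depth=0
After op 2 (undo): buf='(empty)' undo_depth=0 redo_depth=1
After op 3 (redo): buf='cat' undo_depth=1 redo_depth=0
After op 4 (undo): buf='(empty)' undo_depth=0 redo_depth=1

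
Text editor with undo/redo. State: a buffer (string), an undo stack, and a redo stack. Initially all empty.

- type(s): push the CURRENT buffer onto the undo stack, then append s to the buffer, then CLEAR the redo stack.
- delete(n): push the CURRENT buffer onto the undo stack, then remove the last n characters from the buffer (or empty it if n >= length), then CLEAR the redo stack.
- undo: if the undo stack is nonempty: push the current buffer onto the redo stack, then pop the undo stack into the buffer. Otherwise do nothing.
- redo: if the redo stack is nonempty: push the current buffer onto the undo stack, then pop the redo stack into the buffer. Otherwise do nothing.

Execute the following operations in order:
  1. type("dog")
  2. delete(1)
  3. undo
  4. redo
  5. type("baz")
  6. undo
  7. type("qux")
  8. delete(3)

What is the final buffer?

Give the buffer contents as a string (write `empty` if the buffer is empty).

After op 1 (type): buf='dog' undo_depth=1 redo_depth=0
After op 2 (delete): buf='do' undo_depth=2 redo_depth=0
After op 3 (undo): buf='dog' undo_depth=1 redo_depth=1
After op 4 (redo): buf='do' undo_depth=2 redo_depth=0
After op 5 (type): buf='dobaz' undo_depth=3 redo_depth=0
After op 6 (undo): buf='do' undo_depth=2 redo_depth=1
After op 7 (type): buf='doqux' undo_depth=3 redo_depth=0
After op 8 (delete): buf='do' undo_depth=4 redo_depth=0

Answer: do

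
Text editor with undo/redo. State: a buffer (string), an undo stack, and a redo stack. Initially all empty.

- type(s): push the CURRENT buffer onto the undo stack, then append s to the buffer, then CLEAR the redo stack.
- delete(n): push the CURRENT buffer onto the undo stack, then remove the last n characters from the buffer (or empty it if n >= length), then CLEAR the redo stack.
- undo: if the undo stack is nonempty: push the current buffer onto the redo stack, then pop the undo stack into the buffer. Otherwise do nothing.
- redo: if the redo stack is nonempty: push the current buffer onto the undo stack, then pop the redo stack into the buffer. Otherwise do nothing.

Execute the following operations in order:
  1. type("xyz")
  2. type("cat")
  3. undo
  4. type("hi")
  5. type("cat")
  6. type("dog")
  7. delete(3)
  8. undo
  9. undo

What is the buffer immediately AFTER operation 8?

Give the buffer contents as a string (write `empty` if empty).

Answer: xyzhicatdog

Derivation:
After op 1 (type): buf='xyz' undo_depth=1 redo_depth=0
After op 2 (type): buf='xyzcat' undo_depth=2 redo_depth=0
After op 3 (undo): buf='xyz' undo_depth=1 redo_depth=1
After op 4 (type): buf='xyzhi' undo_depth=2 redo_depth=0
After op 5 (type): buf='xyzhicat' undo_depth=3 redo_depth=0
After op 6 (type): buf='xyzhicatdog' undo_depth=4 redo_depth=0
After op 7 (delete): buf='xyzhicat' undo_depth=5 redo_depth=0
After op 8 (undo): buf='xyzhicatdog' undo_depth=4 redo_depth=1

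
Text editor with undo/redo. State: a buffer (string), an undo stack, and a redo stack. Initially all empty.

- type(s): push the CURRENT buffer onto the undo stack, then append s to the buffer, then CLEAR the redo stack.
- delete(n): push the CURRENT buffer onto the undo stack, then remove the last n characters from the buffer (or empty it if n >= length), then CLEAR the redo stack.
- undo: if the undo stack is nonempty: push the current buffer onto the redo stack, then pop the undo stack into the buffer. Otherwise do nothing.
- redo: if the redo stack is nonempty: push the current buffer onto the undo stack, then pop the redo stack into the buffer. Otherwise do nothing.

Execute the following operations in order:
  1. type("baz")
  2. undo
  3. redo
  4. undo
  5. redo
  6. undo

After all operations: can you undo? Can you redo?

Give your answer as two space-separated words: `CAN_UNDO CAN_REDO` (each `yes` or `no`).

After op 1 (type): buf='baz' undo_depth=1 redo_depth=0
After op 2 (undo): buf='(empty)' undo_depth=0 redo_depth=1
After op 3 (redo): buf='baz' undo_depth=1 redo_depth=0
After op 4 (undo): buf='(empty)' undo_depth=0 redo_depth=1
After op 5 (redo): buf='baz' undo_depth=1 redo_depth=0
After op 6 (undo): buf='(empty)' undo_depth=0 redo_depth=1

Answer: no yes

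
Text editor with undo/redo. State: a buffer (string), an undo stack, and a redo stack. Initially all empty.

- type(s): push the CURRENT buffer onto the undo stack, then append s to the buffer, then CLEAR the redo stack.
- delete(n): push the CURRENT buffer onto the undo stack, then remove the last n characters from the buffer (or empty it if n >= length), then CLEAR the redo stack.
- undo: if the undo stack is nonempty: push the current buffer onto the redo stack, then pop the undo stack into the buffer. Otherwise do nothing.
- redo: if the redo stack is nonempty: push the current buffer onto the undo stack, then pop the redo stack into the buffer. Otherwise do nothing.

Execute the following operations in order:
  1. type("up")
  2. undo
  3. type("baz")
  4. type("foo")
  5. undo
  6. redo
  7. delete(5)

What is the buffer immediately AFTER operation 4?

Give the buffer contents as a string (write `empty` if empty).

Answer: bazfoo

Derivation:
After op 1 (type): buf='up' undo_depth=1 redo_depth=0
After op 2 (undo): buf='(empty)' undo_depth=0 redo_depth=1
After op 3 (type): buf='baz' undo_depth=1 redo_depth=0
After op 4 (type): buf='bazfoo' undo_depth=2 redo_depth=0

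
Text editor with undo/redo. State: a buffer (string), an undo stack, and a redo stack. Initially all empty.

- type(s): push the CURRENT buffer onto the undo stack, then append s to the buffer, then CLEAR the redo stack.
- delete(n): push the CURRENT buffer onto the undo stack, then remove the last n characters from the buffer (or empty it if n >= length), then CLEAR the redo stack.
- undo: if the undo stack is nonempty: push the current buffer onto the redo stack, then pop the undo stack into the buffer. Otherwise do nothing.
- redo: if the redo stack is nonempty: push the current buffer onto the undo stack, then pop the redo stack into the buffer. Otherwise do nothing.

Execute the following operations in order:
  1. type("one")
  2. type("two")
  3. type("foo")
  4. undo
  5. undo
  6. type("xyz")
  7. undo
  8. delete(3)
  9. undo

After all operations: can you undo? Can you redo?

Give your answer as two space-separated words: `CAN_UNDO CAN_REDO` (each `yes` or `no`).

Answer: yes yes

Derivation:
After op 1 (type): buf='one' undo_depth=1 redo_depth=0
After op 2 (type): buf='onetwo' undo_depth=2 redo_depth=0
After op 3 (type): buf='onetwofoo' undo_depth=3 redo_depth=0
After op 4 (undo): buf='onetwo' undo_depth=2 redo_depth=1
After op 5 (undo): buf='one' undo_depth=1 redo_depth=2
After op 6 (type): buf='onexyz' undo_depth=2 redo_depth=0
After op 7 (undo): buf='one' undo_depth=1 redo_depth=1
After op 8 (delete): buf='(empty)' undo_depth=2 redo_depth=0
After op 9 (undo): buf='one' undo_depth=1 redo_depth=1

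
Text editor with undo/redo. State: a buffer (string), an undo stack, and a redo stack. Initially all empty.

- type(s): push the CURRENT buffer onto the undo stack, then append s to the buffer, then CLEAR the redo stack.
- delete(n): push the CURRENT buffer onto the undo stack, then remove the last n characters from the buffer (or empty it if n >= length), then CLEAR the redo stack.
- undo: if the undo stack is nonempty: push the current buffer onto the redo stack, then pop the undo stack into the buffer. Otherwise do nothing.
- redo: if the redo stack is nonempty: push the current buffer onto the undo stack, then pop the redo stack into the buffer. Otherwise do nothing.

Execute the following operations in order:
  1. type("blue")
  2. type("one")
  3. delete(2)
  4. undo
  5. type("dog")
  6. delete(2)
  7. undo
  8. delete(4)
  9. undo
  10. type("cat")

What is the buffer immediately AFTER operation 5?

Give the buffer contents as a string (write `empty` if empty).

After op 1 (type): buf='blue' undo_depth=1 redo_depth=0
After op 2 (type): buf='blueone' undo_depth=2 redo_depth=0
After op 3 (delete): buf='blueo' undo_depth=3 redo_depth=0
After op 4 (undo): buf='blueone' undo_depth=2 redo_depth=1
After op 5 (type): buf='blueonedog' undo_depth=3 redo_depth=0

Answer: blueonedog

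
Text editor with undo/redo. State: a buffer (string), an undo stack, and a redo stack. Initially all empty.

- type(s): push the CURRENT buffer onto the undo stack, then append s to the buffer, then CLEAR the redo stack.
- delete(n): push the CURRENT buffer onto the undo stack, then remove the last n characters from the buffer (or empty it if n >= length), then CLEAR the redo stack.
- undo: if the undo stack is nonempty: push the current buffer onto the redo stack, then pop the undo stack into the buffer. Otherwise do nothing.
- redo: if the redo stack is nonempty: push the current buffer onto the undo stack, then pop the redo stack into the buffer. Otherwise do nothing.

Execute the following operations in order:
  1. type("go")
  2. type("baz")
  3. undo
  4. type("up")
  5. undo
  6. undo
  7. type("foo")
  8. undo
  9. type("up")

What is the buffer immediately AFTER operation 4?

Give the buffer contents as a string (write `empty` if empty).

Answer: goup

Derivation:
After op 1 (type): buf='go' undo_depth=1 redo_depth=0
After op 2 (type): buf='gobaz' undo_depth=2 redo_depth=0
After op 3 (undo): buf='go' undo_depth=1 redo_depth=1
After op 4 (type): buf='goup' undo_depth=2 redo_depth=0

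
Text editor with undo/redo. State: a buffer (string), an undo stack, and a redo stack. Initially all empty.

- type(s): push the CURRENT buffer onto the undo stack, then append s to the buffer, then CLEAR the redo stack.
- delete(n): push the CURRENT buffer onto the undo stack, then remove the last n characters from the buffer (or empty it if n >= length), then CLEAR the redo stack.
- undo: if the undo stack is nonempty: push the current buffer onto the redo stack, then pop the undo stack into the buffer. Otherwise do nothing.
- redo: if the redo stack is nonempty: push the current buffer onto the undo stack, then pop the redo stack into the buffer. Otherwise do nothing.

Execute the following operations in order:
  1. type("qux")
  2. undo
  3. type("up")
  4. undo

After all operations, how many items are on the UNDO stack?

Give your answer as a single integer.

After op 1 (type): buf='qux' undo_depth=1 redo_depth=0
After op 2 (undo): buf='(empty)' undo_depth=0 redo_depth=1
After op 3 (type): buf='up' undo_depth=1 redo_depth=0
After op 4 (undo): buf='(empty)' undo_depth=0 redo_depth=1

Answer: 0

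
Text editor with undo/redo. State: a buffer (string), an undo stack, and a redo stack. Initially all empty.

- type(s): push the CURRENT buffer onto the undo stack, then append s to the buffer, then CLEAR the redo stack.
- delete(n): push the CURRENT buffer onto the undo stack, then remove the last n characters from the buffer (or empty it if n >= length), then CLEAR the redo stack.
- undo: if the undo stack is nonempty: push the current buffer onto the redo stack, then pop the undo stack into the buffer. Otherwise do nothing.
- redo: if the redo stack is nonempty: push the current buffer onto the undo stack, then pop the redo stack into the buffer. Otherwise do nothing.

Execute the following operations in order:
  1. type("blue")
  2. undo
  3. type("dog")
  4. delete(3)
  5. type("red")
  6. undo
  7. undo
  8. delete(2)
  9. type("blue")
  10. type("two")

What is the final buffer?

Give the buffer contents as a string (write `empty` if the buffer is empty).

Answer: dbluetwo

Derivation:
After op 1 (type): buf='blue' undo_depth=1 redo_depth=0
After op 2 (undo): buf='(empty)' undo_depth=0 redo_depth=1
After op 3 (type): buf='dog' undo_depth=1 redo_depth=0
After op 4 (delete): buf='(empty)' undo_depth=2 redo_depth=0
After op 5 (type): buf='red' undo_depth=3 redo_depth=0
After op 6 (undo): buf='(empty)' undo_depth=2 redo_depth=1
After op 7 (undo): buf='dog' undo_depth=1 redo_depth=2
After op 8 (delete): buf='d' undo_depth=2 redo_depth=0
After op 9 (type): buf='dblue' undo_depth=3 redo_depth=0
After op 10 (type): buf='dbluetwo' undo_depth=4 redo_depth=0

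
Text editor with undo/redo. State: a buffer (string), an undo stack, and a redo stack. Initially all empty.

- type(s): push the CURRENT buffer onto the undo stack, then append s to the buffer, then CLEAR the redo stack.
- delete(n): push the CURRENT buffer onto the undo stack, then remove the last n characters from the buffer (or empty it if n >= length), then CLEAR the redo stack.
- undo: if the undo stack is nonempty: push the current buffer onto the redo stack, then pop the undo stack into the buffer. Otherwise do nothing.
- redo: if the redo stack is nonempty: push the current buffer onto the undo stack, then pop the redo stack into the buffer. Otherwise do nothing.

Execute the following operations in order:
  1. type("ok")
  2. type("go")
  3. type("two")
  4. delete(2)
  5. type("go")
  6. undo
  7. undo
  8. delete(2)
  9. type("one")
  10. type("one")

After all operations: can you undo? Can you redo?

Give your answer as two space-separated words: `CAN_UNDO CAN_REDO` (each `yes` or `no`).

Answer: yes no

Derivation:
After op 1 (type): buf='ok' undo_depth=1 redo_depth=0
After op 2 (type): buf='okgo' undo_depth=2 redo_depth=0
After op 3 (type): buf='okgotwo' undo_depth=3 redo_depth=0
After op 4 (delete): buf='okgot' undo_depth=4 redo_depth=0
After op 5 (type): buf='okgotgo' undo_depth=5 redo_depth=0
After op 6 (undo): buf='okgot' undo_depth=4 redo_depth=1
After op 7 (undo): buf='okgotwo' undo_depth=3 redo_depth=2
After op 8 (delete): buf='okgot' undo_depth=4 redo_depth=0
After op 9 (type): buf='okgotone' undo_depth=5 redo_depth=0
After op 10 (type): buf='okgotoneone' undo_depth=6 redo_depth=0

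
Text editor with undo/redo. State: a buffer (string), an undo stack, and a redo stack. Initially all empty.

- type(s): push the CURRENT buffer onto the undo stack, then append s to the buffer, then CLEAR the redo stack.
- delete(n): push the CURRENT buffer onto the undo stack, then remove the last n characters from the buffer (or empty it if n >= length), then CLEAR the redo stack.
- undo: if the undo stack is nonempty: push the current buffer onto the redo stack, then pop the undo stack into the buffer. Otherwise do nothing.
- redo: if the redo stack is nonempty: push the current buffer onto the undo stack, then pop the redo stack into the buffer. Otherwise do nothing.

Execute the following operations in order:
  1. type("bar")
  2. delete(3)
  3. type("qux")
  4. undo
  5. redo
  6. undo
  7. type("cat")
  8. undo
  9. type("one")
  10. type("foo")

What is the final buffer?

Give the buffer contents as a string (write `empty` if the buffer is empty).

Answer: onefoo

Derivation:
After op 1 (type): buf='bar' undo_depth=1 redo_depth=0
After op 2 (delete): buf='(empty)' undo_depth=2 redo_depth=0
After op 3 (type): buf='qux' undo_depth=3 redo_depth=0
After op 4 (undo): buf='(empty)' undo_depth=2 redo_depth=1
After op 5 (redo): buf='qux' undo_depth=3 redo_depth=0
After op 6 (undo): buf='(empty)' undo_depth=2 redo_depth=1
After op 7 (type): buf='cat' undo_depth=3 redo_depth=0
After op 8 (undo): buf='(empty)' undo_depth=2 redo_depth=1
After op 9 (type): buf='one' undo_depth=3 redo_depth=0
After op 10 (type): buf='onefoo' undo_depth=4 redo_depth=0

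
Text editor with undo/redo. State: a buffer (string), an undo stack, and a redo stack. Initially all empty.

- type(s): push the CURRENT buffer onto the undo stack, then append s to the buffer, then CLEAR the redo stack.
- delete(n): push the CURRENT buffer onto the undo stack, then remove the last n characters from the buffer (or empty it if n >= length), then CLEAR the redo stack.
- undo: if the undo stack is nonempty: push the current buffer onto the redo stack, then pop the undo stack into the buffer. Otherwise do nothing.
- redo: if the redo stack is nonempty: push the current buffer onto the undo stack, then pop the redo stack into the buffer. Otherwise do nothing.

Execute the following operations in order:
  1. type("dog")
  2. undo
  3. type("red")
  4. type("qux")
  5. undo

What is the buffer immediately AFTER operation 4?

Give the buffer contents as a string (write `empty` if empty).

Answer: redqux

Derivation:
After op 1 (type): buf='dog' undo_depth=1 redo_depth=0
After op 2 (undo): buf='(empty)' undo_depth=0 redo_depth=1
After op 3 (type): buf='red' undo_depth=1 redo_depth=0
After op 4 (type): buf='redqux' undo_depth=2 redo_depth=0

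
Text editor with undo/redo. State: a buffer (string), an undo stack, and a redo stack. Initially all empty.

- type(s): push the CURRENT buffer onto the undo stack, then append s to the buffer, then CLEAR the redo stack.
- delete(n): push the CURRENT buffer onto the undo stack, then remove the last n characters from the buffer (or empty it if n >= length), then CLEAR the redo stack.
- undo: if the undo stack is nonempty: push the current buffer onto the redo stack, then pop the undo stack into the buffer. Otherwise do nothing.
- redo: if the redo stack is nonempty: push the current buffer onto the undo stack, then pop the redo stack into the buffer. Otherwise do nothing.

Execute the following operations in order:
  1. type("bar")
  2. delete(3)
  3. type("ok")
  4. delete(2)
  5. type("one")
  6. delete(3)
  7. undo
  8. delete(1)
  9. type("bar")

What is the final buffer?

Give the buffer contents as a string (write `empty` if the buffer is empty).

Answer: onbar

Derivation:
After op 1 (type): buf='bar' undo_depth=1 redo_depth=0
After op 2 (delete): buf='(empty)' undo_depth=2 redo_depth=0
After op 3 (type): buf='ok' undo_depth=3 redo_depth=0
After op 4 (delete): buf='(empty)' undo_depth=4 redo_depth=0
After op 5 (type): buf='one' undo_depth=5 redo_depth=0
After op 6 (delete): buf='(empty)' undo_depth=6 redo_depth=0
After op 7 (undo): buf='one' undo_depth=5 redo_depth=1
After op 8 (delete): buf='on' undo_depth=6 redo_depth=0
After op 9 (type): buf='onbar' undo_depth=7 redo_depth=0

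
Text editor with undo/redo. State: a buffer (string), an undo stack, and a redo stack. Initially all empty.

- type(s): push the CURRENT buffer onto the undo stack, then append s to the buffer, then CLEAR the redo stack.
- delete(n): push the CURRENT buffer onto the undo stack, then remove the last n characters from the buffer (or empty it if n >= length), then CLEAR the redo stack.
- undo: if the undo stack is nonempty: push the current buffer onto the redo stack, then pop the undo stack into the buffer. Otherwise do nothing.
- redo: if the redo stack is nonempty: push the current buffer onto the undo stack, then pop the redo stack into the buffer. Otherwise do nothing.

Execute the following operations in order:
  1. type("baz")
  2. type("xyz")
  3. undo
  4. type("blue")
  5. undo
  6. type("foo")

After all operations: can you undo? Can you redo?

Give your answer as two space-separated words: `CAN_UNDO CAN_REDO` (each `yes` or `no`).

After op 1 (type): buf='baz' undo_depth=1 redo_depth=0
After op 2 (type): buf='bazxyz' undo_depth=2 redo_depth=0
After op 3 (undo): buf='baz' undo_depth=1 redo_depth=1
After op 4 (type): buf='bazblue' undo_depth=2 redo_depth=0
After op 5 (undo): buf='baz' undo_depth=1 redo_depth=1
After op 6 (type): buf='bazfoo' undo_depth=2 redo_depth=0

Answer: yes no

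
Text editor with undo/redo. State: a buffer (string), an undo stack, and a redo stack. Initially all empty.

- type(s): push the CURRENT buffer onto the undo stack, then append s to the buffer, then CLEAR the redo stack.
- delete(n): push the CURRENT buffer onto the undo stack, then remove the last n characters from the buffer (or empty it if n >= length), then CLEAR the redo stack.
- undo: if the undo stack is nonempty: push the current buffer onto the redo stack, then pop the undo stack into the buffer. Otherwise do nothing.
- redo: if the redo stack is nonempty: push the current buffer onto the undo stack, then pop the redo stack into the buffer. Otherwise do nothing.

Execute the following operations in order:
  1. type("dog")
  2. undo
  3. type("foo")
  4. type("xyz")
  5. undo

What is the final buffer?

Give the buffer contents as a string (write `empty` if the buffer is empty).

Answer: foo

Derivation:
After op 1 (type): buf='dog' undo_depth=1 redo_depth=0
After op 2 (undo): buf='(empty)' undo_depth=0 redo_depth=1
After op 3 (type): buf='foo' undo_depth=1 redo_depth=0
After op 4 (type): buf='fooxyz' undo_depth=2 redo_depth=0
After op 5 (undo): buf='foo' undo_depth=1 redo_depth=1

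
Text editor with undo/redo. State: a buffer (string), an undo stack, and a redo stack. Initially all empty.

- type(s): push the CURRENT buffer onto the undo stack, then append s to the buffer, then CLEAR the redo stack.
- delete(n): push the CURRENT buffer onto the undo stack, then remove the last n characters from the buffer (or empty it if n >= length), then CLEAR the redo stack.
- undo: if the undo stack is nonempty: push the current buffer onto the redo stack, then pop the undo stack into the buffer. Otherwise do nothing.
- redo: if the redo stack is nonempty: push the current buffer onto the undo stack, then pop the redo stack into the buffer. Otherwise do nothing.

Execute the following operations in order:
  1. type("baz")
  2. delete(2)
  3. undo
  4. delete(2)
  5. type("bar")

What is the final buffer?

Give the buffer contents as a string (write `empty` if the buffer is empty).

After op 1 (type): buf='baz' undo_depth=1 redo_depth=0
After op 2 (delete): buf='b' undo_depth=2 redo_depth=0
After op 3 (undo): buf='baz' undo_depth=1 redo_depth=1
After op 4 (delete): buf='b' undo_depth=2 redo_depth=0
After op 5 (type): buf='bbar' undo_depth=3 redo_depth=0

Answer: bbar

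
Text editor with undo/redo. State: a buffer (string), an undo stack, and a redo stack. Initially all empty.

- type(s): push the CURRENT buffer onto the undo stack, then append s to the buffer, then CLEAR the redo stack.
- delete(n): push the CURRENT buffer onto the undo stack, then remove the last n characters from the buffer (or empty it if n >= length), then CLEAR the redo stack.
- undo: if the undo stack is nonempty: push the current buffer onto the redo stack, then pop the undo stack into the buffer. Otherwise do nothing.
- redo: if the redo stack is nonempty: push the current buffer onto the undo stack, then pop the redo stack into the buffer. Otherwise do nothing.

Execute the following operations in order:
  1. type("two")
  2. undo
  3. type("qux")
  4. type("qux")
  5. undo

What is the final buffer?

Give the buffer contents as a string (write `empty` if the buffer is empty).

After op 1 (type): buf='two' undo_depth=1 redo_depth=0
After op 2 (undo): buf='(empty)' undo_depth=0 redo_depth=1
After op 3 (type): buf='qux' undo_depth=1 redo_depth=0
After op 4 (type): buf='quxqux' undo_depth=2 redo_depth=0
After op 5 (undo): buf='qux' undo_depth=1 redo_depth=1

Answer: qux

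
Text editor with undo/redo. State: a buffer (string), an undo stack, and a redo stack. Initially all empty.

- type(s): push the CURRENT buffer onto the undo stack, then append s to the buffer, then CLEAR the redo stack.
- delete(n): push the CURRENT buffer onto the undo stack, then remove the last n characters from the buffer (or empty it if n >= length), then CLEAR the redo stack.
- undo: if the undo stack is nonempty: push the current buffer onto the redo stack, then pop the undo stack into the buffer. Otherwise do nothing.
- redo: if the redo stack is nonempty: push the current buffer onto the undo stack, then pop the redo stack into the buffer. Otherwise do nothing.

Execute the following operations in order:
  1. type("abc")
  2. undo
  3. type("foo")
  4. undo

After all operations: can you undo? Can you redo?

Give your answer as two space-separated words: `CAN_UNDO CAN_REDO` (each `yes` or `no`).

After op 1 (type): buf='abc' undo_depth=1 redo_depth=0
After op 2 (undo): buf='(empty)' undo_depth=0 redo_depth=1
After op 3 (type): buf='foo' undo_depth=1 redo_depth=0
After op 4 (undo): buf='(empty)' undo_depth=0 redo_depth=1

Answer: no yes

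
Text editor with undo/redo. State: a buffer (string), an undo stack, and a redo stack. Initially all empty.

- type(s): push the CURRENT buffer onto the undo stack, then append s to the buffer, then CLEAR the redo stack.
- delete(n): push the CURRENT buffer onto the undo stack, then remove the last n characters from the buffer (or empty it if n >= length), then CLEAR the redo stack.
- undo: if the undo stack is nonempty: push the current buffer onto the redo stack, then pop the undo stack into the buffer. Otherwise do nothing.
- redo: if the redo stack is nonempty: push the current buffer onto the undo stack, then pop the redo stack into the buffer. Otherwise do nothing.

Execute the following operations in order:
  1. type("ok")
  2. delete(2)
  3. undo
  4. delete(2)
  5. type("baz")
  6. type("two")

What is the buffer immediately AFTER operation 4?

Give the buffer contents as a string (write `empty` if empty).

After op 1 (type): buf='ok' undo_depth=1 redo_depth=0
After op 2 (delete): buf='(empty)' undo_depth=2 redo_depth=0
After op 3 (undo): buf='ok' undo_depth=1 redo_depth=1
After op 4 (delete): buf='(empty)' undo_depth=2 redo_depth=0

Answer: empty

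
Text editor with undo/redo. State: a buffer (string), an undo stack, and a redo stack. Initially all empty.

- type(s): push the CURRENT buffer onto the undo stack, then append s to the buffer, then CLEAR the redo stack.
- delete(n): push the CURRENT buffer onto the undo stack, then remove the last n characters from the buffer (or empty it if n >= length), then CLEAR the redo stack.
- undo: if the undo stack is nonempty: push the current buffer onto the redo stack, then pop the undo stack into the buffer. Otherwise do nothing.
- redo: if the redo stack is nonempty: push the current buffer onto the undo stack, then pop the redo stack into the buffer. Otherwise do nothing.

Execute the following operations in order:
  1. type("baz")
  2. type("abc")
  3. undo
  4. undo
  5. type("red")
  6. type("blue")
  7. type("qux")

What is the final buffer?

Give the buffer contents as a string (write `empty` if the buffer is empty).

Answer: redbluequx

Derivation:
After op 1 (type): buf='baz' undo_depth=1 redo_depth=0
After op 2 (type): buf='bazabc' undo_depth=2 redo_depth=0
After op 3 (undo): buf='baz' undo_depth=1 redo_depth=1
After op 4 (undo): buf='(empty)' undo_depth=0 redo_depth=2
After op 5 (type): buf='red' undo_depth=1 redo_depth=0
After op 6 (type): buf='redblue' undo_depth=2 redo_depth=0
After op 7 (type): buf='redbluequx' undo_depth=3 redo_depth=0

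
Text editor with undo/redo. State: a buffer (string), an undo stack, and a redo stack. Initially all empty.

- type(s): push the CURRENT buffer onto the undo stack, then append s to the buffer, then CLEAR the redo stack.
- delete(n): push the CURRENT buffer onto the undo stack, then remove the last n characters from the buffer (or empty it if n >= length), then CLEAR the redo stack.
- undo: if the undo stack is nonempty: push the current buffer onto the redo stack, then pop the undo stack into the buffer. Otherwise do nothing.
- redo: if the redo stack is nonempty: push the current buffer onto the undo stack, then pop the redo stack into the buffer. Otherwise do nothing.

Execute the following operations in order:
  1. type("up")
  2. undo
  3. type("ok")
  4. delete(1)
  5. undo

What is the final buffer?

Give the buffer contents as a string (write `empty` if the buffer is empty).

After op 1 (type): buf='up' undo_depth=1 redo_depth=0
After op 2 (undo): buf='(empty)' undo_depth=0 redo_depth=1
After op 3 (type): buf='ok' undo_depth=1 redo_depth=0
After op 4 (delete): buf='o' undo_depth=2 redo_depth=0
After op 5 (undo): buf='ok' undo_depth=1 redo_depth=1

Answer: ok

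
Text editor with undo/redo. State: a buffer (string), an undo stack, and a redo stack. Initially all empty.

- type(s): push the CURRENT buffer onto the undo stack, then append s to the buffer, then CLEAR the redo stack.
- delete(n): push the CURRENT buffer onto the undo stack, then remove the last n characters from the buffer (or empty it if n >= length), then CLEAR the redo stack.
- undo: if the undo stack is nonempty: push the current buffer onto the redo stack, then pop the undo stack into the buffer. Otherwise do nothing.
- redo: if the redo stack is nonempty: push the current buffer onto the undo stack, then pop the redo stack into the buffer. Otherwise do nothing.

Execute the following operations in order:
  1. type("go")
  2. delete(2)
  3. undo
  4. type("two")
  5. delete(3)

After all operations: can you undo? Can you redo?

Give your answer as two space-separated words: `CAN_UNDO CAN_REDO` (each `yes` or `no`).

Answer: yes no

Derivation:
After op 1 (type): buf='go' undo_depth=1 redo_depth=0
After op 2 (delete): buf='(empty)' undo_depth=2 redo_depth=0
After op 3 (undo): buf='go' undo_depth=1 redo_depth=1
After op 4 (type): buf='gotwo' undo_depth=2 redo_depth=0
After op 5 (delete): buf='go' undo_depth=3 redo_depth=0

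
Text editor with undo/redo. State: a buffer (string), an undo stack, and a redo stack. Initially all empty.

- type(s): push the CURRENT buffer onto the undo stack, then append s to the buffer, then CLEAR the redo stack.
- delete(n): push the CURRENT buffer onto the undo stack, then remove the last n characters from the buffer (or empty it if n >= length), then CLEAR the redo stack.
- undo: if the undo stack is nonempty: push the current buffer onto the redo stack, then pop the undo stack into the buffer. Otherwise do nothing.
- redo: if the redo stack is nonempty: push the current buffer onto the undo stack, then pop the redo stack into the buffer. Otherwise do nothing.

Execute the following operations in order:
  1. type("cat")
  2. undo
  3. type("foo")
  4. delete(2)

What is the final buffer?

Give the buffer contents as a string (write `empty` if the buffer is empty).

After op 1 (type): buf='cat' undo_depth=1 redo_depth=0
After op 2 (undo): buf='(empty)' undo_depth=0 redo_depth=1
After op 3 (type): buf='foo' undo_depth=1 redo_depth=0
After op 4 (delete): buf='f' undo_depth=2 redo_depth=0

Answer: f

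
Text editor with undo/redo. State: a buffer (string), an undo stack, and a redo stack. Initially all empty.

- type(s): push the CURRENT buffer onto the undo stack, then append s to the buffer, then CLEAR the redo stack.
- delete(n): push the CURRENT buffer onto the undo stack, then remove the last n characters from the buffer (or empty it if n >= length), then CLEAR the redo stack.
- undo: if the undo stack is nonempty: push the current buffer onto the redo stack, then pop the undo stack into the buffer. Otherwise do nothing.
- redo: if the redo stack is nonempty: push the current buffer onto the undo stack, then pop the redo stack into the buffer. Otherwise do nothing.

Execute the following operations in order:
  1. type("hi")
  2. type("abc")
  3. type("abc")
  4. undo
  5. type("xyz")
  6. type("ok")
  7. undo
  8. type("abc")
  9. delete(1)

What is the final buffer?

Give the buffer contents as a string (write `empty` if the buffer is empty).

After op 1 (type): buf='hi' undo_depth=1 redo_depth=0
After op 2 (type): buf='hiabc' undo_depth=2 redo_depth=0
After op 3 (type): buf='hiabcabc' undo_depth=3 redo_depth=0
After op 4 (undo): buf='hiabc' undo_depth=2 redo_depth=1
After op 5 (type): buf='hiabcxyz' undo_depth=3 redo_depth=0
After op 6 (type): buf='hiabcxyzok' undo_depth=4 redo_depth=0
After op 7 (undo): buf='hiabcxyz' undo_depth=3 redo_depth=1
After op 8 (type): buf='hiabcxyzabc' undo_depth=4 redo_depth=0
After op 9 (delete): buf='hiabcxyzab' undo_depth=5 redo_depth=0

Answer: hiabcxyzab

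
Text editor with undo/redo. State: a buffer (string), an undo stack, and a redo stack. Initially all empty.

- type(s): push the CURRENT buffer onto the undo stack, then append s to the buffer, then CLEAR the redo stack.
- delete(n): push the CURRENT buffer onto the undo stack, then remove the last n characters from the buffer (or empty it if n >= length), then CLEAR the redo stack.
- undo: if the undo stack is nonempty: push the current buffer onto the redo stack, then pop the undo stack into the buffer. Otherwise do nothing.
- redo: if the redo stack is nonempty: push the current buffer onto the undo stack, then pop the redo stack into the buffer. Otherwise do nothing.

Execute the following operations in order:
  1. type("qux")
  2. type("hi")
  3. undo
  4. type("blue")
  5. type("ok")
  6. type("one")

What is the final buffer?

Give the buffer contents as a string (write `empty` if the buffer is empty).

After op 1 (type): buf='qux' undo_depth=1 redo_depth=0
After op 2 (type): buf='quxhi' undo_depth=2 redo_depth=0
After op 3 (undo): buf='qux' undo_depth=1 redo_depth=1
After op 4 (type): buf='quxblue' undo_depth=2 redo_depth=0
After op 5 (type): buf='quxblueok' undo_depth=3 redo_depth=0
After op 6 (type): buf='quxblueokone' undo_depth=4 redo_depth=0

Answer: quxblueokone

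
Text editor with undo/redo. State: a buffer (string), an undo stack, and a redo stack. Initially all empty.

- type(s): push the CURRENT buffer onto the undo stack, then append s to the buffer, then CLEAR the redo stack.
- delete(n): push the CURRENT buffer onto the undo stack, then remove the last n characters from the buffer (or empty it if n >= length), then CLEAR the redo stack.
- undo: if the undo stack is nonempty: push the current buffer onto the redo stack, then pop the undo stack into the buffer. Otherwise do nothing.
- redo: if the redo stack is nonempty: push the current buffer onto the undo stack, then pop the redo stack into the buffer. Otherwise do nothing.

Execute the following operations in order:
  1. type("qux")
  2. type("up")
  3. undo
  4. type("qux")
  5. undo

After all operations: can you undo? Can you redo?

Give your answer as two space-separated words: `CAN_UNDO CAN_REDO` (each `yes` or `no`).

After op 1 (type): buf='qux' undo_depth=1 redo_depth=0
After op 2 (type): buf='quxup' undo_depth=2 redo_depth=0
After op 3 (undo): buf='qux' undo_depth=1 redo_depth=1
After op 4 (type): buf='quxqux' undo_depth=2 redo_depth=0
After op 5 (undo): buf='qux' undo_depth=1 redo_depth=1

Answer: yes yes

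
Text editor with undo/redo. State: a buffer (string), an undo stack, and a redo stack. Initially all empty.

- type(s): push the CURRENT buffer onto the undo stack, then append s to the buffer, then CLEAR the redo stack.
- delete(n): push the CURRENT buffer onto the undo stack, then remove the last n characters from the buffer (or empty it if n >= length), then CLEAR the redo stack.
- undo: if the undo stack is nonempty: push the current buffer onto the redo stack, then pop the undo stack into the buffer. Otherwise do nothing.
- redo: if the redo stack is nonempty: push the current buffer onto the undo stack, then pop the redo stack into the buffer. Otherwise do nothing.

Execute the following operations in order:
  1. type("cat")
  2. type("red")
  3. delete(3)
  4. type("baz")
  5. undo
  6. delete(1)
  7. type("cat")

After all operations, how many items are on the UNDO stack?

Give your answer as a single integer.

After op 1 (type): buf='cat' undo_depth=1 redo_depth=0
After op 2 (type): buf='catred' undo_depth=2 redo_depth=0
After op 3 (delete): buf='cat' undo_depth=3 redo_depth=0
After op 4 (type): buf='catbaz' undo_depth=4 redo_depth=0
After op 5 (undo): buf='cat' undo_depth=3 redo_depth=1
After op 6 (delete): buf='ca' undo_depth=4 redo_depth=0
After op 7 (type): buf='cacat' undo_depth=5 redo_depth=0

Answer: 5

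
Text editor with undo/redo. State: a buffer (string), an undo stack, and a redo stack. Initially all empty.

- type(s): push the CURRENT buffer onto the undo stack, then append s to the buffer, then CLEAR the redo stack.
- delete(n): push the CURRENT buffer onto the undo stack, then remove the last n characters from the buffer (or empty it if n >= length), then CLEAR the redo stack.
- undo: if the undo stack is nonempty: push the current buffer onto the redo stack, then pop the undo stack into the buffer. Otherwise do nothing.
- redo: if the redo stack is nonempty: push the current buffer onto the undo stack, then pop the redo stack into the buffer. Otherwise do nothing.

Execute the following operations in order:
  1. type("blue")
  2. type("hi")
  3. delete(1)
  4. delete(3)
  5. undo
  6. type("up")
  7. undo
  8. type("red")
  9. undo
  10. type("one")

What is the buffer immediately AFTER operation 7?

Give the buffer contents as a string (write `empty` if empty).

Answer: blueh

Derivation:
After op 1 (type): buf='blue' undo_depth=1 redo_depth=0
After op 2 (type): buf='bluehi' undo_depth=2 redo_depth=0
After op 3 (delete): buf='blueh' undo_depth=3 redo_depth=0
After op 4 (delete): buf='bl' undo_depth=4 redo_depth=0
After op 5 (undo): buf='blueh' undo_depth=3 redo_depth=1
After op 6 (type): buf='bluehup' undo_depth=4 redo_depth=0
After op 7 (undo): buf='blueh' undo_depth=3 redo_depth=1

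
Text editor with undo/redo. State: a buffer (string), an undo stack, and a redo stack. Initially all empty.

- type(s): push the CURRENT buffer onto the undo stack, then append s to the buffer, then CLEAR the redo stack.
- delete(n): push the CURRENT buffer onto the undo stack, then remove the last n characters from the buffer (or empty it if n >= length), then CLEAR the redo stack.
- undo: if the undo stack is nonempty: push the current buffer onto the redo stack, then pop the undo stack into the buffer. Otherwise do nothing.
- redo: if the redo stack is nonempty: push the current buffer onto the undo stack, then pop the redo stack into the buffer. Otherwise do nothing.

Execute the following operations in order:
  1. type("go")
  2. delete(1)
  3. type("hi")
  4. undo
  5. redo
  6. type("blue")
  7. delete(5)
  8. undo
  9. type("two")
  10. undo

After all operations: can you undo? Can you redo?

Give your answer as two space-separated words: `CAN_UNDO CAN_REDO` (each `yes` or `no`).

Answer: yes yes

Derivation:
After op 1 (type): buf='go' undo_depth=1 redo_depth=0
After op 2 (delete): buf='g' undo_depth=2 redo_depth=0
After op 3 (type): buf='ghi' undo_depth=3 redo_depth=0
After op 4 (undo): buf='g' undo_depth=2 redo_depth=1
After op 5 (redo): buf='ghi' undo_depth=3 redo_depth=0
After op 6 (type): buf='ghiblue' undo_depth=4 redo_depth=0
After op 7 (delete): buf='gh' undo_depth=5 redo_depth=0
After op 8 (undo): buf='ghiblue' undo_depth=4 redo_depth=1
After op 9 (type): buf='ghibluetwo' undo_depth=5 redo_depth=0
After op 10 (undo): buf='ghiblue' undo_depth=4 redo_depth=1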